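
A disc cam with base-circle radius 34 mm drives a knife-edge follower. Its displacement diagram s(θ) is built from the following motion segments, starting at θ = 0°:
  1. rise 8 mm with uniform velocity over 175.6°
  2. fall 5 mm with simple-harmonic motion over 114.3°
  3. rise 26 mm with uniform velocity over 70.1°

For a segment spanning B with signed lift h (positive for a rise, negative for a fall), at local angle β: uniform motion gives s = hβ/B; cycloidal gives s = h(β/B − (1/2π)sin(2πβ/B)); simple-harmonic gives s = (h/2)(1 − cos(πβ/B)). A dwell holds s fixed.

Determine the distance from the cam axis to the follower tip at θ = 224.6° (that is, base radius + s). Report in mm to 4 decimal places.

seg 1 [0°–175.6°] uniform, h=8: full span → s += 8 → s = 8.0000
seg 2 [175.6°–289.9°] simple-harmonic, h=-5: θ=224.6° here. β=49, B=114.3. -5/2·(1 − cos(π·0.4287)) = -1.9447 → s = 6.0553
radial distance = base radius + s = 34 + 6.0553 = 40.0553

40.0553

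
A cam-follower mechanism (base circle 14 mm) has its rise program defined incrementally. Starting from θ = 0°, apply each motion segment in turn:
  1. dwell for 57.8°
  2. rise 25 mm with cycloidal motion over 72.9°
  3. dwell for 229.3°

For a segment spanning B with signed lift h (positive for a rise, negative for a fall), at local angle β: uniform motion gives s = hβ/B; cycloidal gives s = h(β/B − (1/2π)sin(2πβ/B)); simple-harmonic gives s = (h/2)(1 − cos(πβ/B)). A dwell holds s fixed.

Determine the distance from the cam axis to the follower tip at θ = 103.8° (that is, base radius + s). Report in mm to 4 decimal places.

seg 1 [0°–57.8°] dwell: s stays 0.0000
seg 2 [57.8°–130.7°] cycloidal, h=25: θ=103.8° here. β=46, B=72.9. 25·(0.6310 − sin(2π·0.6310)/(2π)) = 18.6926 → s = 18.6926
radial distance = base radius + s = 14 + 18.6926 = 32.6926

32.6926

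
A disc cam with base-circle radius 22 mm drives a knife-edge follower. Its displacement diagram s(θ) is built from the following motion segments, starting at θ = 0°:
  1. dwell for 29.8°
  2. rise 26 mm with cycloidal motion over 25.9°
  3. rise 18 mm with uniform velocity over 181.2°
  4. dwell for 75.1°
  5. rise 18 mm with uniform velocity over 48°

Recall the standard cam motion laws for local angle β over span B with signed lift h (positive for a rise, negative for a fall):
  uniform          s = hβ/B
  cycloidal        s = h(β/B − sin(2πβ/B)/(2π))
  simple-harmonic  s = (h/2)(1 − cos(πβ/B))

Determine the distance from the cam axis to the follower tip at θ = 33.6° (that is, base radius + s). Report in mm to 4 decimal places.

seg 1 [0°–29.8°] dwell: s stays 0.0000
seg 2 [29.8°–55.7°] cycloidal, h=26: θ=33.6° here. β=3.8, B=25.9. 26·(0.1467 − sin(2π·0.1467)/(2π)) = 0.5178 → s = 0.5178
radial distance = base radius + s = 22 + 0.5178 = 22.5178

22.5178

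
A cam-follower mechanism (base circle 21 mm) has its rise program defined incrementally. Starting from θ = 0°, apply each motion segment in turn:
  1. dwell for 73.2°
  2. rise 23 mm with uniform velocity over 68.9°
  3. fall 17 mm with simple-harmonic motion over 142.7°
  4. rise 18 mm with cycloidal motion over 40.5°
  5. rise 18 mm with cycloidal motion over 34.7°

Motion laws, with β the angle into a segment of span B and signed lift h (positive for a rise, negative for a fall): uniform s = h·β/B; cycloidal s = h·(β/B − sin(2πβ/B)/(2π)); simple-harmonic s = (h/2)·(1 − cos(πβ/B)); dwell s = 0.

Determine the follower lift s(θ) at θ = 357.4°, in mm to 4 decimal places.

seg 1 [0°–73.2°] dwell: s stays 0.0000
seg 2 [73.2°–142.1°] uniform, h=23: full span → s += 23 → s = 23.0000
seg 3 [142.1°–284.8°] simple-harmonic, h=-17: full span → s += -17 → s = 6.0000
seg 4 [284.8°–325.3°] cycloidal, h=18: full span → s += 18 → s = 24.0000
seg 5 [325.3°–360°] cycloidal, h=18: θ=357.4° here. β=32.1, B=34.7. 18·(0.9251 − sin(2π·0.9251)/(2π)) = 17.9507 → s = 41.9507

41.9507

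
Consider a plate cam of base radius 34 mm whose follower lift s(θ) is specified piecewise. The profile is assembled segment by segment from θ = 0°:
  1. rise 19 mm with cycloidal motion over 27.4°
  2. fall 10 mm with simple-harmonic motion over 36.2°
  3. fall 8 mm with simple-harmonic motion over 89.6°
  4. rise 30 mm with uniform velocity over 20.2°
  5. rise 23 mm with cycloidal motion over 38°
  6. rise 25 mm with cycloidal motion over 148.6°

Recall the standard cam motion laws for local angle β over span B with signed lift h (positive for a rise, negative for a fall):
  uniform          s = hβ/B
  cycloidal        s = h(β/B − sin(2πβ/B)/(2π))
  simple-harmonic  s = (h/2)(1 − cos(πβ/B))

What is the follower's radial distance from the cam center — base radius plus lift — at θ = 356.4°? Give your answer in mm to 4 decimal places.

seg 1 [0°–27.4°] cycloidal, h=19: full span → s += 19 → s = 19.0000
seg 2 [27.4°–63.6°] simple-harmonic, h=-10: full span → s += -10 → s = 9.0000
seg 3 [63.6°–153.2°] simple-harmonic, h=-8: full span → s += -8 → s = 1.0000
seg 4 [153.2°–173.4°] uniform, h=30: full span → s += 30 → s = 31.0000
seg 5 [173.4°–211.4°] cycloidal, h=23: full span → s += 23 → s = 54.0000
seg 6 [211.4°–360°] cycloidal, h=25: θ=356.4° here. β=145, B=148.6. 25·(0.9758 − sin(2π·0.9758)/(2π)) = 24.9977 → s = 78.9977
radial distance = base radius + s = 34 + 78.9977 = 112.9977

112.9977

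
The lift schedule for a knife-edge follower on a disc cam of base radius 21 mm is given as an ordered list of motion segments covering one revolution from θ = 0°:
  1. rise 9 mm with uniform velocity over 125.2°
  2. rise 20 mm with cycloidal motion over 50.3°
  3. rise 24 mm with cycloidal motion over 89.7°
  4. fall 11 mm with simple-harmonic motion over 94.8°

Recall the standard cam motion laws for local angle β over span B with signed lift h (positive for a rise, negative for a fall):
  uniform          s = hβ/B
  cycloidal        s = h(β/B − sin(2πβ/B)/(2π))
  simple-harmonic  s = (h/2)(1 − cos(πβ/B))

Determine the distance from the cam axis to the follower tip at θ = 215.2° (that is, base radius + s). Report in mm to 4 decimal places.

seg 1 [0°–125.2°] uniform, h=9: full span → s += 9 → s = 9.0000
seg 2 [125.2°–175.5°] cycloidal, h=20: full span → s += 20 → s = 29.0000
seg 3 [175.5°–265.2°] cycloidal, h=24: θ=215.2° here. β=39.7, B=89.7. 24·(0.4426 − sin(2π·0.4426)/(2π)) = 9.2738 → s = 38.2738
radial distance = base radius + s = 21 + 38.2738 = 59.2738

59.2738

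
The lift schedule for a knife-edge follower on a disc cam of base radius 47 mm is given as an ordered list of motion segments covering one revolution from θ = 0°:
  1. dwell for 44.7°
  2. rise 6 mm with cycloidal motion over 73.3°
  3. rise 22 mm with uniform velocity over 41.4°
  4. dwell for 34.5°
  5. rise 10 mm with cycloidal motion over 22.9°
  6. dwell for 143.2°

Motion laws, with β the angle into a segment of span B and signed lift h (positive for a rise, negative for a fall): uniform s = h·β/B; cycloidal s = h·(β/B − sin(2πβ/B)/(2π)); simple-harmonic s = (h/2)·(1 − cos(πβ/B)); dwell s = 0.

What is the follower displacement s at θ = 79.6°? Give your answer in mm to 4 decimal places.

seg 1 [0°–44.7°] dwell: s stays 0.0000
seg 2 [44.7°–118°] cycloidal, h=6: θ=79.6° here. β=34.9, B=73.3. 6·(0.4761 − sin(2π·0.4761)/(2π)) = 2.7140 → s = 2.7140

2.7140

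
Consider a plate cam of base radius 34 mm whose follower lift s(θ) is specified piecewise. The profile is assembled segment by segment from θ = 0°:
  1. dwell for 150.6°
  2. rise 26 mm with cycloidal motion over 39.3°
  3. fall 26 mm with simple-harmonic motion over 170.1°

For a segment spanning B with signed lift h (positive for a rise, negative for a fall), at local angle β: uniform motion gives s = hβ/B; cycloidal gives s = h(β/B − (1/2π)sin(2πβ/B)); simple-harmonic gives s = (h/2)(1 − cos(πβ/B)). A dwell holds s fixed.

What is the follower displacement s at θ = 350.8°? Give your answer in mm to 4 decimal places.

seg 1 [0°–150.6°] dwell: s stays 0.0000
seg 2 [150.6°–189.9°] cycloidal, h=26: full span → s += 26 → s = 26.0000
seg 3 [189.9°–360°] simple-harmonic, h=-26: θ=350.8° here. β=160.9, B=170.1. -26/2·(1 − cos(π·0.9459)) = -25.8128 → s = 0.1872

0.1872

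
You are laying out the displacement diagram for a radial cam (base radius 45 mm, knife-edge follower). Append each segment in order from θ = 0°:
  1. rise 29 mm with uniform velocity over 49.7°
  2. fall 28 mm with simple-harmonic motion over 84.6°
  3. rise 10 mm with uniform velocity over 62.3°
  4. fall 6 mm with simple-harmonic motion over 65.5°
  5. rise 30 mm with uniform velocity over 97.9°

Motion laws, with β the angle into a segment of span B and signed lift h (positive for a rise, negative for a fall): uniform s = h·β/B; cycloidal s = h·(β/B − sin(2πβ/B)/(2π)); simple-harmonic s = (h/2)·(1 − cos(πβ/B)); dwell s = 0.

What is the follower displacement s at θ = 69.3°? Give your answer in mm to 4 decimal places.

seg 1 [0°–49.7°] uniform, h=29: full span → s += 29 → s = 29.0000
seg 2 [49.7°–134.3°] simple-harmonic, h=-28: θ=69.3° here. β=19.6, B=84.6. -28/2·(1 − cos(π·0.2317)) = -3.5474 → s = 25.4526

25.4526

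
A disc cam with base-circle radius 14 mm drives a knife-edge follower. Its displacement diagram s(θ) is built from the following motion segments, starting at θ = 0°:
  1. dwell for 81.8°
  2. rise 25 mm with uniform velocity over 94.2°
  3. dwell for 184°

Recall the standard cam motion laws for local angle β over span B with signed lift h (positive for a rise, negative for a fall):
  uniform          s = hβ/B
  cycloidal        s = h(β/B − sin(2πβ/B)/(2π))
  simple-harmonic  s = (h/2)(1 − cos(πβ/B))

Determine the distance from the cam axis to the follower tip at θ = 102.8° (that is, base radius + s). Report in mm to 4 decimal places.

seg 1 [0°–81.8°] dwell: s stays 0.0000
seg 2 [81.8°–176°] uniform, h=25: θ=102.8° here. β=21, B=94.2. 25·21/94.2 = 5.5732 → s = 5.5732
radial distance = base radius + s = 14 + 5.5732 = 19.5732

19.5732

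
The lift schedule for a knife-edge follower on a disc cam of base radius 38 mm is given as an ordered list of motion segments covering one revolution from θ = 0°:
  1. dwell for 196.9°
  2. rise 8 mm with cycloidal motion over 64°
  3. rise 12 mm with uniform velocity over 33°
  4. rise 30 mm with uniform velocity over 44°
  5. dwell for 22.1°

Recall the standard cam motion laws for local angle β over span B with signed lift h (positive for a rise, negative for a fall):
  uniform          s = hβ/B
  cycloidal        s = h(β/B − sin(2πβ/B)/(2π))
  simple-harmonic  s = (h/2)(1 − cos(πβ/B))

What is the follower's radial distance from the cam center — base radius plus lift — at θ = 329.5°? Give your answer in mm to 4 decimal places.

seg 1 [0°–196.9°] dwell: s stays 0.0000
seg 2 [196.9°–260.9°] cycloidal, h=8: full span → s += 8 → s = 8.0000
seg 3 [260.9°–293.9°] uniform, h=12: full span → s += 12 → s = 20.0000
seg 4 [293.9°–337.9°] uniform, h=30: θ=329.5° here. β=35.6, B=44. 30·35.6/44 = 24.2727 → s = 44.2727
radial distance = base radius + s = 38 + 44.2727 = 82.2727

82.2727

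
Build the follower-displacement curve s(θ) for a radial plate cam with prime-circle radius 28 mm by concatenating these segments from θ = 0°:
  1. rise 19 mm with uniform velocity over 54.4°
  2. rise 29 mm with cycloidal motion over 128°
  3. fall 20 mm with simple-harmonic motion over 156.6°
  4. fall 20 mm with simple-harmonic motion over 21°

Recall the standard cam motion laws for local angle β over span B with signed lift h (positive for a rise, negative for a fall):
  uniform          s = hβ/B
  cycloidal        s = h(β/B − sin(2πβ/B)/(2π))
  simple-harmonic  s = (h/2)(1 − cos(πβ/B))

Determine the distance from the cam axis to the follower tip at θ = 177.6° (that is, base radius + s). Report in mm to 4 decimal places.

seg 1 [0°–54.4°] uniform, h=19: full span → s += 19 → s = 19.0000
seg 2 [54.4°–182.4°] cycloidal, h=29: θ=177.6° here. β=123.2, B=128. 29·(0.9625 − sin(2π·0.9625)/(2π)) = 28.9900 → s = 47.9900
radial distance = base radius + s = 28 + 47.9900 = 75.9900

75.9900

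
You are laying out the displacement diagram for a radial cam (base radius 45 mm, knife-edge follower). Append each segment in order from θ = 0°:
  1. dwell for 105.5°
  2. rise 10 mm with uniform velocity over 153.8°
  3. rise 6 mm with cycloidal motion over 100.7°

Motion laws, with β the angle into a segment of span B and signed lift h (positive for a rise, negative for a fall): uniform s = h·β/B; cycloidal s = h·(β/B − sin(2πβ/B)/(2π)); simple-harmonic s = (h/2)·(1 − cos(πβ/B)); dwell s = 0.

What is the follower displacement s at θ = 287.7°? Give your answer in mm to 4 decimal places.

seg 1 [0°–105.5°] dwell: s stays 0.0000
seg 2 [105.5°–259.3°] uniform, h=10: full span → s += 10 → s = 10.0000
seg 3 [259.3°–360°] cycloidal, h=6: θ=287.7° here. β=28.4, B=100.7. 6·(0.2820 − sin(2π·0.2820)/(2π)) = 0.7565 → s = 10.7565

10.7565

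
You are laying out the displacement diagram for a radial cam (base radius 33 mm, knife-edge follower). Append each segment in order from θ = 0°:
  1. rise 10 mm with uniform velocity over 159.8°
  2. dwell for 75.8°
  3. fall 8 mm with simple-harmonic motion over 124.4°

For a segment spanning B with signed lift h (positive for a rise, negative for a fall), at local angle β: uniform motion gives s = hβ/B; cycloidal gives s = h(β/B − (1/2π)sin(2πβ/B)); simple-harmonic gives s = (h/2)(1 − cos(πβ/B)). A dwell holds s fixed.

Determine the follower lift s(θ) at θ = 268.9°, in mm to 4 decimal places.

seg 1 [0°–159.8°] uniform, h=10: full span → s += 10 → s = 10.0000
seg 2 [159.8°–235.6°] dwell: s stays 10.0000
seg 3 [235.6°–360°] simple-harmonic, h=-8: θ=268.9° here. β=33.3, B=124.4. -8/2·(1 − cos(π·0.2677)) = -1.3330 → s = 8.6670

8.6670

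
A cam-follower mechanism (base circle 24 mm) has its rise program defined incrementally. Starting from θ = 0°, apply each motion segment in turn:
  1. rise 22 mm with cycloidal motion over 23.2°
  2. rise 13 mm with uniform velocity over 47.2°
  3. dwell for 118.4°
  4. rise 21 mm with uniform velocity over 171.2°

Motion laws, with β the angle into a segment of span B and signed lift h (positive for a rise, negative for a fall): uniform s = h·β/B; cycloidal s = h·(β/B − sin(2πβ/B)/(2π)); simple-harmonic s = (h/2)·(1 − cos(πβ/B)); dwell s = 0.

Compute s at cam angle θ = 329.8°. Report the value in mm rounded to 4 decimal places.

seg 1 [0°–23.2°] cycloidal, h=22: full span → s += 22 → s = 22.0000
seg 2 [23.2°–70.4°] uniform, h=13: full span → s += 13 → s = 35.0000
seg 3 [70.4°–188.8°] dwell: s stays 35.0000
seg 4 [188.8°–360°] uniform, h=21: θ=329.8° here. β=141, B=171.2. 21·141/171.2 = 17.2956 → s = 52.2956

52.2956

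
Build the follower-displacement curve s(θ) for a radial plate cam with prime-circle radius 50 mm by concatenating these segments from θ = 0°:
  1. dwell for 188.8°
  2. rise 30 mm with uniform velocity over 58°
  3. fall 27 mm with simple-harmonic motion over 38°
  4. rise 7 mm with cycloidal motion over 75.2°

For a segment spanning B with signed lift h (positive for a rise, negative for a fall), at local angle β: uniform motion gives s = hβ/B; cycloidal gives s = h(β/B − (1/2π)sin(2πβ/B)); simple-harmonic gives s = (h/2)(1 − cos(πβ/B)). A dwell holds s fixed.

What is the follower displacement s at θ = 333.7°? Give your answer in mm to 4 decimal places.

seg 1 [0°–188.8°] dwell: s stays 0.0000
seg 2 [188.8°–246.8°] uniform, h=30: full span → s += 30 → s = 30.0000
seg 3 [246.8°–284.8°] simple-harmonic, h=-27: full span → s += -27 → s = 3.0000
seg 4 [284.8°–360°] cycloidal, h=7: θ=333.7° here. β=48.9, B=75.2. 7·(0.6503 − sin(2π·0.6503)/(2π)) = 5.4543 → s = 8.4543

8.4543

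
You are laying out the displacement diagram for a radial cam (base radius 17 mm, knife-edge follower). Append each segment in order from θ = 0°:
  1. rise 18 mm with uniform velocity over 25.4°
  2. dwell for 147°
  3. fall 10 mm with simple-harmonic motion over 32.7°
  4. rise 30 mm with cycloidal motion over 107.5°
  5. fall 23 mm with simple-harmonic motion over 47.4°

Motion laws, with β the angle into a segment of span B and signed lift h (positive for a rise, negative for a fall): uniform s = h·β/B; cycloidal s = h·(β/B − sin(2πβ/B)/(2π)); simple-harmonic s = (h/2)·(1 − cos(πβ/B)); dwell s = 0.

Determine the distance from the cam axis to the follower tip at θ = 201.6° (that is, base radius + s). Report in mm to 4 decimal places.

seg 1 [0°–25.4°] uniform, h=18: full span → s += 18 → s = 18.0000
seg 2 [25.4°–172.4°] dwell: s stays 18.0000
seg 3 [172.4°–205.1°] simple-harmonic, h=-10: θ=201.6° here. β=29.2, B=32.7. -10/2·(1 − cos(π·0.8930)) = -9.7200 → s = 8.2800
radial distance = base radius + s = 17 + 8.2800 = 25.2800

25.2800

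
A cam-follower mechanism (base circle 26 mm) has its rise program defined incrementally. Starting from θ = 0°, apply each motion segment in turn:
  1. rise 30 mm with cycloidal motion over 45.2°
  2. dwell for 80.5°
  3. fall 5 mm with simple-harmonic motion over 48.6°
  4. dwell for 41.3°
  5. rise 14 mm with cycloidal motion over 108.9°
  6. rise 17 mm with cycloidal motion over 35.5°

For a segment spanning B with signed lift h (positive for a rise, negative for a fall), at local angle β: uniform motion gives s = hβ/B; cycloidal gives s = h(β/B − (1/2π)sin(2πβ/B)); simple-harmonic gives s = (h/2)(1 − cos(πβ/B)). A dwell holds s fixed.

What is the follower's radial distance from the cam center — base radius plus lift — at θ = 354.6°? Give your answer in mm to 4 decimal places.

seg 1 [0°–45.2°] cycloidal, h=30: full span → s += 30 → s = 30.0000
seg 2 [45.2°–125.7°] dwell: s stays 30.0000
seg 3 [125.7°–174.3°] simple-harmonic, h=-5: full span → s += -5 → s = 25.0000
seg 4 [174.3°–215.6°] dwell: s stays 25.0000
seg 5 [215.6°–324.5°] cycloidal, h=14: full span → s += 14 → s = 39.0000
seg 6 [324.5°–360°] cycloidal, h=17: θ=354.6° here. β=30.1, B=35.5. 17·(0.8479 − sin(2π·0.8479)/(2π)) = 16.6239 → s = 55.6239
radial distance = base radius + s = 26 + 55.6239 = 81.6239

81.6239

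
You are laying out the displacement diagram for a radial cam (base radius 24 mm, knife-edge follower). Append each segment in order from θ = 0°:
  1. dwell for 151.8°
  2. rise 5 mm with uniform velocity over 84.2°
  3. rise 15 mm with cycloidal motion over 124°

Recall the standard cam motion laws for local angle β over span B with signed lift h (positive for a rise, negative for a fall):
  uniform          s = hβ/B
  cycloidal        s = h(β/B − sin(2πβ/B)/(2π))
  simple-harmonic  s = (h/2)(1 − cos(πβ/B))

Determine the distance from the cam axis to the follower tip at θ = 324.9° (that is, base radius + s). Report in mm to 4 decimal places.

seg 1 [0°–151.8°] dwell: s stays 0.0000
seg 2 [151.8°–236°] uniform, h=5: full span → s += 5 → s = 5.0000
seg 3 [236°–360°] cycloidal, h=15: θ=324.9° here. β=88.9, B=124. 15·(0.7169 − sin(2π·0.7169)/(2π)) = 13.0900 → s = 18.0900
radial distance = base radius + s = 24 + 18.0900 = 42.0900

42.0900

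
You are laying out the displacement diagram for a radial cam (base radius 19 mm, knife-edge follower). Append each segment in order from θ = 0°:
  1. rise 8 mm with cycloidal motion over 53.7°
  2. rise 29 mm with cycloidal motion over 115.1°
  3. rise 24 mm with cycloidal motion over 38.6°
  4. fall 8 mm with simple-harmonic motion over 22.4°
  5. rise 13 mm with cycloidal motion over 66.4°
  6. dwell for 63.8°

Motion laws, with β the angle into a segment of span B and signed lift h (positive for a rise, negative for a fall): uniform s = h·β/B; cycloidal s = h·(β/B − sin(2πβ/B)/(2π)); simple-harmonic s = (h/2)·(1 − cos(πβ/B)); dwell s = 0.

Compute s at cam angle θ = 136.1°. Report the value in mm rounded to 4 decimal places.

seg 1 [0°–53.7°] cycloidal, h=8: full span → s += 8 → s = 8.0000
seg 2 [53.7°–168.8°] cycloidal, h=29: θ=136.1° here. β=82.4, B=115.1. 29·(0.7159 − sin(2π·0.7159)/(2π)) = 25.2710 → s = 33.2710

33.2710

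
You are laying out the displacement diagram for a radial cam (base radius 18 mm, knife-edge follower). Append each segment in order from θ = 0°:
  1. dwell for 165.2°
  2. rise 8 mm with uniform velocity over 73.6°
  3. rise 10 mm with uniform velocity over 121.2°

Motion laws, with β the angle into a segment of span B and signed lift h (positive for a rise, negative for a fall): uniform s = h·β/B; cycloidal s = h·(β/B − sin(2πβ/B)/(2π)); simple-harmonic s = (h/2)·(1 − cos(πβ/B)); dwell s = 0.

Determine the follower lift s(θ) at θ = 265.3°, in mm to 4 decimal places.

seg 1 [0°–165.2°] dwell: s stays 0.0000
seg 2 [165.2°–238.8°] uniform, h=8: full span → s += 8 → s = 8.0000
seg 3 [238.8°–360°] uniform, h=10: θ=265.3° here. β=26.5, B=121.2. 10·26.5/121.2 = 2.1865 → s = 10.1865

10.1865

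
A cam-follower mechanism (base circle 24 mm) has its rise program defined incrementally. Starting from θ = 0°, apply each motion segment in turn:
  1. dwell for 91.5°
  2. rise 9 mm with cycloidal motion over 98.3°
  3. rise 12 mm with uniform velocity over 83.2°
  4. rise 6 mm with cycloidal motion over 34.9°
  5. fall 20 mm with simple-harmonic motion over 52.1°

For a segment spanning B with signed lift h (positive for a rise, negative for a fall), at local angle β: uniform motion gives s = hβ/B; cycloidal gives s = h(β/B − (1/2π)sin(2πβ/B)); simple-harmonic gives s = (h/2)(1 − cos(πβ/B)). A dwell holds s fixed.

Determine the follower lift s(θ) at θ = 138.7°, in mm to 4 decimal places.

seg 1 [0°–91.5°] dwell: s stays 0.0000
seg 2 [91.5°–189.8°] cycloidal, h=9: θ=138.7° here. β=47.2, B=98.3. 9·(0.4802 − sin(2π·0.4802)/(2π)) = 4.1434 → s = 4.1434

4.1434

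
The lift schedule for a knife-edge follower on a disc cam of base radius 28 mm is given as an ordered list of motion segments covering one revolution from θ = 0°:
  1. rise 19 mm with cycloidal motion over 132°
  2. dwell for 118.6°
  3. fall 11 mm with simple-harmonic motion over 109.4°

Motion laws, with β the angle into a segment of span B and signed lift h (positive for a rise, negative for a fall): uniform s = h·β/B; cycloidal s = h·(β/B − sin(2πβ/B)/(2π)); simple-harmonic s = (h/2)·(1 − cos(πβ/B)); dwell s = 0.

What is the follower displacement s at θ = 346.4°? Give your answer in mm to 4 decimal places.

seg 1 [0°–132°] cycloidal, h=19: full span → s += 19 → s = 19.0000
seg 2 [132°–250.6°] dwell: s stays 19.0000
seg 3 [250.6°–360°] simple-harmonic, h=-11: θ=346.4° here. β=95.8, B=109.4. -11/2·(1 − cos(π·0.8757)) = -10.5859 → s = 8.4141

8.4141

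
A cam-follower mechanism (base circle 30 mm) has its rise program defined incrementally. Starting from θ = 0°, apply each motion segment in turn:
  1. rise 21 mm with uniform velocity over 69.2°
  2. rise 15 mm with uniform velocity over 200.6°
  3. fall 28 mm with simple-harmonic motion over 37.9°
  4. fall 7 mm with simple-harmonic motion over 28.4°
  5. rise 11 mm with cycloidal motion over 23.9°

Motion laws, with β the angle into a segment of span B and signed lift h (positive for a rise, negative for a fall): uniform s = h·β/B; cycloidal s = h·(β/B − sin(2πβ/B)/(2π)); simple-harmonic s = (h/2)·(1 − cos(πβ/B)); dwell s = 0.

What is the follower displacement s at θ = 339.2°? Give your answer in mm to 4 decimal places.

seg 1 [0°–69.2°] uniform, h=21: full span → s += 21 → s = 21.0000
seg 2 [69.2°–269.8°] uniform, h=15: full span → s += 15 → s = 36.0000
seg 3 [269.8°–307.7°] simple-harmonic, h=-28: full span → s += -28 → s = 8.0000
seg 4 [307.7°–336.1°] simple-harmonic, h=-7: full span → s += -7 → s = 1.0000
seg 5 [336.1°–360°] cycloidal, h=11: θ=339.2° here. β=3.1, B=23.9. 11·(0.1297 − sin(2π·0.1297)/(2π)) = 0.1528 → s = 1.1528

1.1528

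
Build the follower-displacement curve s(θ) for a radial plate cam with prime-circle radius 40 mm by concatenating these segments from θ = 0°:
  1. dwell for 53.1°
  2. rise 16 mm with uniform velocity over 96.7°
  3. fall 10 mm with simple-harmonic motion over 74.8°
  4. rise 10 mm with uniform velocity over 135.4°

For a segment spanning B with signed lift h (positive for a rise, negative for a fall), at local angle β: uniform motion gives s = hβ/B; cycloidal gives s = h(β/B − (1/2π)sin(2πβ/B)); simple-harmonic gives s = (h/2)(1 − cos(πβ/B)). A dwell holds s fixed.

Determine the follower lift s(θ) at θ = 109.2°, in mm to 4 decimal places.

seg 1 [0°–53.1°] dwell: s stays 0.0000
seg 2 [53.1°–149.8°] uniform, h=16: θ=109.2° here. β=56.1, B=96.7. 16·56.1/96.7 = 9.2823 → s = 9.2823

9.2823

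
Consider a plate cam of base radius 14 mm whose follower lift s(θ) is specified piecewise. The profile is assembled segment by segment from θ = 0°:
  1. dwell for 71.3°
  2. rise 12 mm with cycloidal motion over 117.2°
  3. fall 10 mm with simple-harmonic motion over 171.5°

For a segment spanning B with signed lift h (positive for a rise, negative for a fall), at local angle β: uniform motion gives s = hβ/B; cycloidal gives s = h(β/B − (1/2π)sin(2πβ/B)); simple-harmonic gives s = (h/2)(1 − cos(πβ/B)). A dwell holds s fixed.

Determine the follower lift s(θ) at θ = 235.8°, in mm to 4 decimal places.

seg 1 [0°–71.3°] dwell: s stays 0.0000
seg 2 [71.3°–188.5°] cycloidal, h=12: full span → s += 12 → s = 12.0000
seg 3 [188.5°–360°] simple-harmonic, h=-10: θ=235.8° here. β=47.3, B=171.5. -10/2·(1 − cos(π·0.2758)) = -1.7623 → s = 10.2377

10.2377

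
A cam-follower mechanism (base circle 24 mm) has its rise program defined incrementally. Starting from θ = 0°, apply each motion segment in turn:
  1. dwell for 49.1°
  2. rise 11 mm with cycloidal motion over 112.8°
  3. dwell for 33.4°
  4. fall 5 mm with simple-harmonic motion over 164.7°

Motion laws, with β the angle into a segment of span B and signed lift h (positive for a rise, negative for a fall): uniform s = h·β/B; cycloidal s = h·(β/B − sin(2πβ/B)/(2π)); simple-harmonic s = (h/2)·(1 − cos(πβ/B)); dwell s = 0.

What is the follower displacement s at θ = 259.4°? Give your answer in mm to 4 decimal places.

seg 1 [0°–49.1°] dwell: s stays 0.0000
seg 2 [49.1°–161.9°] cycloidal, h=11: full span → s += 11 → s = 11.0000
seg 3 [161.9°–195.3°] dwell: s stays 11.0000
seg 4 [195.3°–360°] simple-harmonic, h=-5: θ=259.4° here. β=64.1, B=164.7. -5/2·(1 − cos(π·0.3892)) = -1.6472 → s = 9.3528

9.3528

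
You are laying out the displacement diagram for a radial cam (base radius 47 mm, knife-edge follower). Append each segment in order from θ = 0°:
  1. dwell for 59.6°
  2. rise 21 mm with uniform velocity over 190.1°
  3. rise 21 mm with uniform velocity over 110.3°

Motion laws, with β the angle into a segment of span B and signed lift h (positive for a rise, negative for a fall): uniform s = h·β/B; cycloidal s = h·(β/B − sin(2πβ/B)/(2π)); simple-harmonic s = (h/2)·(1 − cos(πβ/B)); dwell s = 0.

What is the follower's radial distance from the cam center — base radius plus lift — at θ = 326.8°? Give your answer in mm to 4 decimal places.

seg 1 [0°–59.6°] dwell: s stays 0.0000
seg 2 [59.6°–249.7°] uniform, h=21: full span → s += 21 → s = 21.0000
seg 3 [249.7°–360°] uniform, h=21: θ=326.8° here. β=77.1, B=110.3. 21·77.1/110.3 = 14.6791 → s = 35.6791
radial distance = base radius + s = 47 + 35.6791 = 82.6791

82.6791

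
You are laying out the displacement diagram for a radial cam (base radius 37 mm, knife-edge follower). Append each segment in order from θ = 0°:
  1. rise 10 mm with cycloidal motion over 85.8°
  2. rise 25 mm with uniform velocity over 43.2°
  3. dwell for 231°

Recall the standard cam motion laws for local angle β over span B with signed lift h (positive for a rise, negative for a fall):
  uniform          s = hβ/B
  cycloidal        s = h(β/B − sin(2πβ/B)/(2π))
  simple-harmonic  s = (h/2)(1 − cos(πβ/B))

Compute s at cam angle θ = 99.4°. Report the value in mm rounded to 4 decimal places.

seg 1 [0°–85.8°] cycloidal, h=10: full span → s += 10 → s = 10.0000
seg 2 [85.8°–129°] uniform, h=25: θ=99.4° here. β=13.6, B=43.2. 25·13.6/43.2 = 7.8704 → s = 17.8704

17.8704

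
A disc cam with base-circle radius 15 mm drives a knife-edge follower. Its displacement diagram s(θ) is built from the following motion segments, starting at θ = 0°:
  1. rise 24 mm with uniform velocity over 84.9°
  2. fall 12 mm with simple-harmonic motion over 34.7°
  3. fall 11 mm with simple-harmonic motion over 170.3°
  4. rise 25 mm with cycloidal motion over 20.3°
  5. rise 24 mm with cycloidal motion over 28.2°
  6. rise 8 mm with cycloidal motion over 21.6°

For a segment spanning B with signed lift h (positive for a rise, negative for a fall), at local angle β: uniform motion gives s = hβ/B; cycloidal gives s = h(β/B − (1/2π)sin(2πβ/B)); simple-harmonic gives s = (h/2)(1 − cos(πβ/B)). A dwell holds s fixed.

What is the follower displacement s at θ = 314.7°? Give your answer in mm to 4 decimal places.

seg 1 [0°–84.9°] uniform, h=24: full span → s += 24 → s = 24.0000
seg 2 [84.9°–119.6°] simple-harmonic, h=-12: full span → s += -12 → s = 12.0000
seg 3 [119.6°–289.9°] simple-harmonic, h=-11: full span → s += -11 → s = 1.0000
seg 4 [289.9°–310.2°] cycloidal, h=25: full span → s += 25 → s = 26.0000
seg 5 [310.2°–338.4°] cycloidal, h=24: θ=314.7° here. β=4.5, B=28.2. 24·(0.1596 − sin(2π·0.1596)/(2π)) = 0.6102 → s = 26.6102

26.6102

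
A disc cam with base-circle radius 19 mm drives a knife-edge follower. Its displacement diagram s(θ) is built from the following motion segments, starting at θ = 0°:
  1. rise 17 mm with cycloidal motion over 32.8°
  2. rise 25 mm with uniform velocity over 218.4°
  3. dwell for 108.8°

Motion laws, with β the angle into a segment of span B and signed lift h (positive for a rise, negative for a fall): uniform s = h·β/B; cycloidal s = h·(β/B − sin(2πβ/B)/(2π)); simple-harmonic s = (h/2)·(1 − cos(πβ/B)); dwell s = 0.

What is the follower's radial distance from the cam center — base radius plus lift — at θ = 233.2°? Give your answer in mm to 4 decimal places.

seg 1 [0°–32.8°] cycloidal, h=17: full span → s += 17 → s = 17.0000
seg 2 [32.8°–251.2°] uniform, h=25: θ=233.2° here. β=200.4, B=218.4. 25·200.4/218.4 = 22.9396 → s = 39.9396
radial distance = base radius + s = 19 + 39.9396 = 58.9396

58.9396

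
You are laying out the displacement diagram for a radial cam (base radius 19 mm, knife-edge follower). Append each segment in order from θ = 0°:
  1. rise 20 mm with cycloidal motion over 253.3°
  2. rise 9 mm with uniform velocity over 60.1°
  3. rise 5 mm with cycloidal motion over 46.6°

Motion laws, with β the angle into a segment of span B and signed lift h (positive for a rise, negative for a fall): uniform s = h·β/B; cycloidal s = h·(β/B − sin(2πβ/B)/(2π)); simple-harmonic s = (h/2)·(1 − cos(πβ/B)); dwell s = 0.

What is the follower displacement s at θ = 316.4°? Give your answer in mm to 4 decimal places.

seg 1 [0°–253.3°] cycloidal, h=20: full span → s += 20 → s = 20.0000
seg 2 [253.3°–313.4°] uniform, h=9: full span → s += 9 → s = 29.0000
seg 3 [313.4°–360°] cycloidal, h=5: θ=316.4° here. β=3, B=46.6. 5·(0.0644 − sin(2π·0.0644)/(2π)) = 0.0087 → s = 29.0087

29.0087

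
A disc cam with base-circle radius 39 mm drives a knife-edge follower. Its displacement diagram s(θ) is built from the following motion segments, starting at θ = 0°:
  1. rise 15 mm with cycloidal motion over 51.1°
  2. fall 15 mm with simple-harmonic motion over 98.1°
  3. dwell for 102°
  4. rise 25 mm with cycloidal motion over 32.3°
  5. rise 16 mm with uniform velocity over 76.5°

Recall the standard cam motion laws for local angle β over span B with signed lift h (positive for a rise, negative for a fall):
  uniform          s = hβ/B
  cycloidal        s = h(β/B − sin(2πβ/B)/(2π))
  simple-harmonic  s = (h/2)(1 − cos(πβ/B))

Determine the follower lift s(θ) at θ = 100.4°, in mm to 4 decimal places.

seg 1 [0°–51.1°] cycloidal, h=15: full span → s += 15 → s = 15.0000
seg 2 [51.1°–149.2°] simple-harmonic, h=-15: θ=100.4° here. β=49.3, B=98.1. -15/2·(1 − cos(π·0.5025)) = -7.5600 → s = 7.4400

7.4400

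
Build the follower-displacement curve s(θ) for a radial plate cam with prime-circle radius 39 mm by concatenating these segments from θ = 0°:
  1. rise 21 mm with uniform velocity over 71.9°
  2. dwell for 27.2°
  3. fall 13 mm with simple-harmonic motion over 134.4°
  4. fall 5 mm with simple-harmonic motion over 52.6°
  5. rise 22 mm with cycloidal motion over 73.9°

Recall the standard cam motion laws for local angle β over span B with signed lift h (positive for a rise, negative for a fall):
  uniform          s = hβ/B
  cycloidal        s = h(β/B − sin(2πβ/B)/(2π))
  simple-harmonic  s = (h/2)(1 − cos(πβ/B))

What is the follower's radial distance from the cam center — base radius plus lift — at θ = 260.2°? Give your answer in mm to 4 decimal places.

seg 1 [0°–71.9°] uniform, h=21: full span → s += 21 → s = 21.0000
seg 2 [71.9°–99.1°] dwell: s stays 21.0000
seg 3 [99.1°–233.5°] simple-harmonic, h=-13: full span → s += -13 → s = 8.0000
seg 4 [233.5°–286.1°] simple-harmonic, h=-5: θ=260.2° here. β=26.7, B=52.6. -5/2·(1 − cos(π·0.5076)) = -2.5597 → s = 5.4403
radial distance = base radius + s = 39 + 5.4403 = 44.4403

44.4403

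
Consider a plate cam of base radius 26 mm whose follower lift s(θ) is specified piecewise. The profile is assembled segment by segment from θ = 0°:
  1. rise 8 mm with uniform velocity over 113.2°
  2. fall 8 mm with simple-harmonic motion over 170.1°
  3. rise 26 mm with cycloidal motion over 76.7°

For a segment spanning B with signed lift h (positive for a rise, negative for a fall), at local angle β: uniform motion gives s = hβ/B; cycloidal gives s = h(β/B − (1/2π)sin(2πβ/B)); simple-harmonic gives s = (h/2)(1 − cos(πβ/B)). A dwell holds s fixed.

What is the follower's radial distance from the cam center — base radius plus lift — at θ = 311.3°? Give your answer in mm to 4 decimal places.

seg 1 [0°–113.2°] uniform, h=8: full span → s += 8 → s = 8.0000
seg 2 [113.2°–283.3°] simple-harmonic, h=-8: full span → s += -8 → s = 0.0000
seg 3 [283.3°–360°] cycloidal, h=26: θ=311.3° here. β=28, B=76.7. 26·(0.3651 − sin(2π·0.3651)/(2π)) = 6.3886 → s = 6.3886
radial distance = base radius + s = 26 + 6.3886 = 32.3886

32.3886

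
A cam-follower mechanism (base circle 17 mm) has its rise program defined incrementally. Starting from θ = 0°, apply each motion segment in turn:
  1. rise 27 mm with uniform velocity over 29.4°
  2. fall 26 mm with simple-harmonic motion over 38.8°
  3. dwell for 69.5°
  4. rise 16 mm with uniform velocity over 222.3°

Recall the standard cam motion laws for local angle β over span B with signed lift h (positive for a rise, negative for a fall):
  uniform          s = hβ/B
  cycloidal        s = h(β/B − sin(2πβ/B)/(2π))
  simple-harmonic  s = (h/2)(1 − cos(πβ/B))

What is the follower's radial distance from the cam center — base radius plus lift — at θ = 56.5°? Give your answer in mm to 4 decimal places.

seg 1 [0°–29.4°] uniform, h=27: full span → s += 27 → s = 27.0000
seg 2 [29.4°–68.2°] simple-harmonic, h=-26: θ=56.5° here. β=27.1, B=38.8. -26/2·(1 − cos(π·0.6985)) = -20.5900 → s = 6.4100
radial distance = base radius + s = 17 + 6.4100 = 23.4100

23.4100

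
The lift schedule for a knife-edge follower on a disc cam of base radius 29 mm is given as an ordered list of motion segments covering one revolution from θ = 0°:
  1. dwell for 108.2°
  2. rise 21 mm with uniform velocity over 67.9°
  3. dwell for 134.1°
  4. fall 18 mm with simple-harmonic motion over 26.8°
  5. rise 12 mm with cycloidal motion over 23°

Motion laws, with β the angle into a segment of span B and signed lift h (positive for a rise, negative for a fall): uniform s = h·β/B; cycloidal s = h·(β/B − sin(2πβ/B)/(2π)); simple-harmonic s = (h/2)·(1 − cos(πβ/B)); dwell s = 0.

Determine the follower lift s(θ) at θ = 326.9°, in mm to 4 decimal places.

seg 1 [0°–108.2°] dwell: s stays 0.0000
seg 2 [108.2°–176.1°] uniform, h=21: full span → s += 21 → s = 21.0000
seg 3 [176.1°–310.2°] dwell: s stays 21.0000
seg 4 [310.2°–337°] simple-harmonic, h=-18: θ=326.9° here. β=16.7, B=26.8. -18/2·(1 − cos(π·0.6231)) = -12.3954 → s = 8.6046

8.6046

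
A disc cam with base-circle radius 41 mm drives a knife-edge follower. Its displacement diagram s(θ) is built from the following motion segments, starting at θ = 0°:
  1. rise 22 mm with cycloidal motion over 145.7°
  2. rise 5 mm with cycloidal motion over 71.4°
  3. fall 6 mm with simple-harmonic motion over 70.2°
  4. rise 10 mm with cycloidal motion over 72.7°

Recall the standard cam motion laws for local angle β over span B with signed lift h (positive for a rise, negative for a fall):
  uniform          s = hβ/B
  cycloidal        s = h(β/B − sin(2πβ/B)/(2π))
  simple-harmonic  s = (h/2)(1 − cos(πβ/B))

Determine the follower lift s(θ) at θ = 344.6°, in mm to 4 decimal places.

seg 1 [0°–145.7°] cycloidal, h=22: full span → s += 22 → s = 22.0000
seg 2 [145.7°–217.1°] cycloidal, h=5: full span → s += 5 → s = 27.0000
seg 3 [217.1°–287.3°] simple-harmonic, h=-6: full span → s += -6 → s = 21.0000
seg 4 [287.3°–360°] cycloidal, h=10: θ=344.6° here. β=57.3, B=72.7. 10·(0.7882 − sin(2π·0.7882)/(2π)) = 9.4277 → s = 30.4277

30.4277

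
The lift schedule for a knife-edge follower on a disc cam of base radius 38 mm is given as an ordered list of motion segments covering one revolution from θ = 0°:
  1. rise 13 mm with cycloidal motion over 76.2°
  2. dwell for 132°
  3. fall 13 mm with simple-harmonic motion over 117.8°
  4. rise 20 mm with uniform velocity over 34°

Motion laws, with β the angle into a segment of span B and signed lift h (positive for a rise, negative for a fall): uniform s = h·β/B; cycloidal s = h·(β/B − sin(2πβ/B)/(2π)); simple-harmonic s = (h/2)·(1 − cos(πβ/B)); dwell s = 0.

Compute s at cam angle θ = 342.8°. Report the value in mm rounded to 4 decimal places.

seg 1 [0°–76.2°] cycloidal, h=13: full span → s += 13 → s = 13.0000
seg 2 [76.2°–208.2°] dwell: s stays 13.0000
seg 3 [208.2°–326°] simple-harmonic, h=-13: full span → s += -13 → s = 0.0000
seg 4 [326°–360°] uniform, h=20: θ=342.8° here. β=16.8, B=34. 20·16.8/34 = 9.8824 → s = 9.8824

9.8824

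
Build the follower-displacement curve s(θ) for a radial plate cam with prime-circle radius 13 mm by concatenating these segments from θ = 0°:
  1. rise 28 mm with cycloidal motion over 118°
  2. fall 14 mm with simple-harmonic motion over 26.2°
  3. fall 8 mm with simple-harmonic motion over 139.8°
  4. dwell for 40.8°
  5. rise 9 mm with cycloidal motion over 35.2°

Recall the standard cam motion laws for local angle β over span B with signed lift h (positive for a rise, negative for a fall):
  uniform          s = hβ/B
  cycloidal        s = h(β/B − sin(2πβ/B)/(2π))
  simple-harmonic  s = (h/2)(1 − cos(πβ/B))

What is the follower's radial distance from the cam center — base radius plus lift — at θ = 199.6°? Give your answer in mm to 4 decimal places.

seg 1 [0°–118°] cycloidal, h=28: full span → s += 28 → s = 28.0000
seg 2 [118°–144.2°] simple-harmonic, h=-14: full span → s += -14 → s = 14.0000
seg 3 [144.2°–284°] simple-harmonic, h=-8: θ=199.6° here. β=55.4, B=139.8. -8/2·(1 − cos(π·0.3963)) = -2.7196 → s = 11.2804
radial distance = base radius + s = 13 + 11.2804 = 24.2804

24.2804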